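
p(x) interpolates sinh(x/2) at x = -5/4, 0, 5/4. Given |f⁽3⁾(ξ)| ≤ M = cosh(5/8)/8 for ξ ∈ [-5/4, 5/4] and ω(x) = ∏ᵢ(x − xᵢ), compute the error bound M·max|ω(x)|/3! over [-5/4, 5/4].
125*sqrt(3)*cosh(5/8)/13824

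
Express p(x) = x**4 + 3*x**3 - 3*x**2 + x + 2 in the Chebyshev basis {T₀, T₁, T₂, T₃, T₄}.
(7/8)T₀ + (13/4)T₁ - T₂ + (3/4)T₃ + (1/8)T₄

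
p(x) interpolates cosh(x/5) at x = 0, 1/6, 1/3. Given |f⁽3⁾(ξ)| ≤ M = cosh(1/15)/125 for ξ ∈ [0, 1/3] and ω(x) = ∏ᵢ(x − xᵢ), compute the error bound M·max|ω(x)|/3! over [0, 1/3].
sqrt(3)*cosh(1/15)/729000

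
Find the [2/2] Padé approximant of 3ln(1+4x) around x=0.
12*x*(2*x + 1)/(8*x**2/3 + 4*x + 1)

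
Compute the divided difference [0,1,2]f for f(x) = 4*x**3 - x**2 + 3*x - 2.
11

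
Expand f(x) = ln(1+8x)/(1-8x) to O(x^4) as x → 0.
8*x + 32*x**2 + 1280*x**3/3 + O(x**4)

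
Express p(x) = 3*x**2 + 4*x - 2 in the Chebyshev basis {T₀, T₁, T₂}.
(-1/2)T₀ + (4)T₁ + (3/2)T₂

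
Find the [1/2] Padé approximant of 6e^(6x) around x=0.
(12*x + 6)/(6*x**2 - 4*x + 1)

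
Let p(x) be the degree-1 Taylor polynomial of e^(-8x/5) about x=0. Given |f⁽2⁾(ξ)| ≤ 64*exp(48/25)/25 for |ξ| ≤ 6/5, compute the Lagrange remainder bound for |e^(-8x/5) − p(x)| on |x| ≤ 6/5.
1152*exp(48/25)/625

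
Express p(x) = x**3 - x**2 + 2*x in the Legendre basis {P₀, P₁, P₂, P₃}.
(-1/3)P₀ + (13/5)P₁ + (-2/3)P₂ + (2/5)P₃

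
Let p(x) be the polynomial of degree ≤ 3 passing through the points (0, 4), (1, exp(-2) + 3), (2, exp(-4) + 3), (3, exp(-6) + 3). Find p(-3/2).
(-189*exp(4) - 35 + 135*exp(2) + 153*exp(6))*exp(-6)/16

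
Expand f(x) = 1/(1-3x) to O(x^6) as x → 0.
1 + 3*x + 9*x**2 + 27*x**3 + 81*x**4 + 243*x**5 + O(x**6)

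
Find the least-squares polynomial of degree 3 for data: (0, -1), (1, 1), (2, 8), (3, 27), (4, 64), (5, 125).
-121/126 + (925/756)x + (-55/126)x² + (113/108)x³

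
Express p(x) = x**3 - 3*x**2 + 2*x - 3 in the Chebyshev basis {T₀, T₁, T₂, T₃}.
(-9/2)T₀ + (11/4)T₁ + (-3/2)T₂ + (1/4)T₃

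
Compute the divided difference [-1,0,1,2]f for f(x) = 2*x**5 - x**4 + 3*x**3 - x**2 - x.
11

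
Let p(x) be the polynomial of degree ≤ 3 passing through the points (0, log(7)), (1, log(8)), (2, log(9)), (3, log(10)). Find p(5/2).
-15*log(2)/16 + log(7)/16 + 5*log(10)/16 + 15*log(3)/8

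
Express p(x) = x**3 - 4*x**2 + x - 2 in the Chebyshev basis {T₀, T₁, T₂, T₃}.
(-4)T₀ + (7/4)T₁ + (-2)T₂ + (1/4)T₃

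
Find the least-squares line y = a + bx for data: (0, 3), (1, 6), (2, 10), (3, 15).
a = 5/2, b = 4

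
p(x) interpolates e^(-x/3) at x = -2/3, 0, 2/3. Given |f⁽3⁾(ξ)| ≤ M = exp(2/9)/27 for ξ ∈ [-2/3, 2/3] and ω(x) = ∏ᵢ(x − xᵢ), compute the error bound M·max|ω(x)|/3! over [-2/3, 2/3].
8*sqrt(3)*exp(2/9)/19683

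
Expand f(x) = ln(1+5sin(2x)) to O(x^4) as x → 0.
10*x - 50*x**2 + 980*x**3/3 + O(x**4)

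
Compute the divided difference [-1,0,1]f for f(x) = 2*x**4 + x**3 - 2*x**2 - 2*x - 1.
0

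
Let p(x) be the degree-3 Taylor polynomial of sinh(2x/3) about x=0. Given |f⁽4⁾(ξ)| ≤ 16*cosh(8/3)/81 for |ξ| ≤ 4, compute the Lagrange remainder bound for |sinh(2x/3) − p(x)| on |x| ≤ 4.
512*cosh(8/3)/243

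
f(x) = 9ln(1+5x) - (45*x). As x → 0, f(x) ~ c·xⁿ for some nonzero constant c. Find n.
2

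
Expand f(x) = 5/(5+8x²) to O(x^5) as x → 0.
1 - 8*x**2/5 + 64*x**4/25 + O(x**5)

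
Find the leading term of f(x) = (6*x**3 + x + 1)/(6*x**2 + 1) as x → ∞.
x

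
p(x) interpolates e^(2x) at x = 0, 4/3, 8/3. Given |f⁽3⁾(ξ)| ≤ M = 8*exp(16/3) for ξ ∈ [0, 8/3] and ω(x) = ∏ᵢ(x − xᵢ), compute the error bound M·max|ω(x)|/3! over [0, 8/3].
512*sqrt(3)*exp(16/3)/729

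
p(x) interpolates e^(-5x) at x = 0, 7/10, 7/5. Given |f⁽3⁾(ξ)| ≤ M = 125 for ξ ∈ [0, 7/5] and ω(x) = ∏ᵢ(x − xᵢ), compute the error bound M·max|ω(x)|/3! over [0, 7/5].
343*sqrt(3)/216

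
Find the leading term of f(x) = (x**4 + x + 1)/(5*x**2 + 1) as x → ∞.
x**2/5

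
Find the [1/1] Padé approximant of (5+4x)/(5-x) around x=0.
(4*x/5 + 1)/(1 - x/5)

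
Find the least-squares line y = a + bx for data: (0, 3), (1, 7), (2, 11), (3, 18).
a = 12/5, b = 49/10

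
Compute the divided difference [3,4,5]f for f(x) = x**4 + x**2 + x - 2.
98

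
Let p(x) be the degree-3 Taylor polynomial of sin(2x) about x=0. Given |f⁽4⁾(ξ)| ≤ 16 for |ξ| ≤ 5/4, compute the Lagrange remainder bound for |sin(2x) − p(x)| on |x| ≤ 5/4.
625/384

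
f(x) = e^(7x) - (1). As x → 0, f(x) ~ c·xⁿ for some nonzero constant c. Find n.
1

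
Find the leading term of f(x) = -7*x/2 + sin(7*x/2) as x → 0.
-343*x**3/48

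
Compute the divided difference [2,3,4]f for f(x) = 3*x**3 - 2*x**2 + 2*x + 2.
25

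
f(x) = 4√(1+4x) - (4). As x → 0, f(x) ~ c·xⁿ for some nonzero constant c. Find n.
1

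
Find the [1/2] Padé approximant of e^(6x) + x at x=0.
(127*x/31 + 1)/(72*x**2/31 - 90*x/31 + 1)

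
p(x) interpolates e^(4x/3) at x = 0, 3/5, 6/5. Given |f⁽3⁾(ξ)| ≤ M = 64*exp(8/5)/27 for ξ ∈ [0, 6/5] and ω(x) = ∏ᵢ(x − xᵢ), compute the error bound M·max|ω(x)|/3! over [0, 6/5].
64*sqrt(3)*exp(8/5)/3375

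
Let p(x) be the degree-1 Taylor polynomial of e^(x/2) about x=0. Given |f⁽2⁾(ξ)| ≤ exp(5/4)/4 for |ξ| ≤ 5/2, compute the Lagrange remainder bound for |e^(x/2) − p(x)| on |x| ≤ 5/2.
25*exp(5/4)/32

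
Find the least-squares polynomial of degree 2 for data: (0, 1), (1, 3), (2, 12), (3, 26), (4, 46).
6/7 + (-29/70)x + (41/14)x²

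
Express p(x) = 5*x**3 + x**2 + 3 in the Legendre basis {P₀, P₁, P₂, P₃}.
(10/3)P₀ + (3)P₁ + (2/3)P₂ + (2)P₃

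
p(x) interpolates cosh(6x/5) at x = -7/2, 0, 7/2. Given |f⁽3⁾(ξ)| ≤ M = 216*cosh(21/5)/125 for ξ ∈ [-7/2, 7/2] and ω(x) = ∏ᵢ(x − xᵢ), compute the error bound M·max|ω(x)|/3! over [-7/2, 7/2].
343*sqrt(3)*cosh(21/5)/125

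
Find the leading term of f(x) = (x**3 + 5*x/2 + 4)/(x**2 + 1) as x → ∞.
x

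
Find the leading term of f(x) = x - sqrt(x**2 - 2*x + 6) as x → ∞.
1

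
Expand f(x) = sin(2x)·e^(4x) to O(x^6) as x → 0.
2*x + 8*x**2 + 44*x**3/3 + 16*x**4 + 164*x**5/15 + O(x**6)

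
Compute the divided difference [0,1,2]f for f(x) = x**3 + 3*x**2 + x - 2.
6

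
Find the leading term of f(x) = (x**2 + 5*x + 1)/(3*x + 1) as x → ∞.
x/3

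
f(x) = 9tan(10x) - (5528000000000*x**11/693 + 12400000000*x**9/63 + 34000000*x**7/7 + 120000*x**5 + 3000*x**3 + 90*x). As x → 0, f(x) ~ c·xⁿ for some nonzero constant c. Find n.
13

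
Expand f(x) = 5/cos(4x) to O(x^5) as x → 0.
5 + 40*x**2 + 800*x**4/3 + O(x**5)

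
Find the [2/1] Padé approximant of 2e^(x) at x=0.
(x**2/3 + 4*x/3 + 2)/(1 - x/3)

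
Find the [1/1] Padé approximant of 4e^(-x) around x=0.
(4 - 2*x)/(x/2 + 1)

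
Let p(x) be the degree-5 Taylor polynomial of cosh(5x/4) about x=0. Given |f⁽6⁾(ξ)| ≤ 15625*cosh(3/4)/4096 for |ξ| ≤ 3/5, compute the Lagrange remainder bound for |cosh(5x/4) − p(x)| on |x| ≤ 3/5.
81*cosh(3/4)/327680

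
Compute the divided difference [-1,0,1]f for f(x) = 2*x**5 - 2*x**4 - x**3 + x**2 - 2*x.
-1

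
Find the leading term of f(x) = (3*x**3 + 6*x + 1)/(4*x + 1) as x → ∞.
3*x**2/4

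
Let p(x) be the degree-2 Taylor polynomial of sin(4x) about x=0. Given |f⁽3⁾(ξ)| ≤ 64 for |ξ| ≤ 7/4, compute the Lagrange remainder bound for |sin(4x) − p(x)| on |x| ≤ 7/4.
343/6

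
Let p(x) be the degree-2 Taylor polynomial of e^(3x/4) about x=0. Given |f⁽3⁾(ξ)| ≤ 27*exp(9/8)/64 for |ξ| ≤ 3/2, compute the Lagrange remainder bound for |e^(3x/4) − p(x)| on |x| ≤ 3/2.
243*exp(9/8)/1024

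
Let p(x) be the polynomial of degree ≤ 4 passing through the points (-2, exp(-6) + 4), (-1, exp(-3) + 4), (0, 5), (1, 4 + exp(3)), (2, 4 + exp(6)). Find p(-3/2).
((-5*exp(6) + 442 + 28*exp(3))*exp(6) + 35 + 140*exp(3))*exp(-6)/128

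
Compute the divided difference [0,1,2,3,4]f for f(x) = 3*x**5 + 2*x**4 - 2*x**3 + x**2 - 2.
32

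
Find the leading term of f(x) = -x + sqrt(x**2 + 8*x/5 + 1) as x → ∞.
4/5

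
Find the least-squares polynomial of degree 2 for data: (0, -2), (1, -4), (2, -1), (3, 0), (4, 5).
-16/7 + (-57/35)x + (6/7)x²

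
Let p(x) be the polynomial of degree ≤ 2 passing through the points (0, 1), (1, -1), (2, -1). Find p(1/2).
-1/4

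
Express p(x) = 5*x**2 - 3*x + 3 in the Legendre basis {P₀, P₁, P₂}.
(14/3)P₀ + (-3)P₁ + (10/3)P₂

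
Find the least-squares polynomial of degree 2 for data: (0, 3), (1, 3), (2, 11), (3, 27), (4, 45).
87/35 + (-62/35)x + (22/7)x²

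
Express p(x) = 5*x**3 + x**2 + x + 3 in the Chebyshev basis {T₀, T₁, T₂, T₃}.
(7/2)T₀ + (19/4)T₁ + (1/2)T₂ + (5/4)T₃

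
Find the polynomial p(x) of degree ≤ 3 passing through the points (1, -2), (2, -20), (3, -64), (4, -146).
-2*x**3 - x**2 - x + 2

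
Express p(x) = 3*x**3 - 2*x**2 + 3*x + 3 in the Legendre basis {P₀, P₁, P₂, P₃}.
(7/3)P₀ + (24/5)P₁ + (-4/3)P₂ + (6/5)P₃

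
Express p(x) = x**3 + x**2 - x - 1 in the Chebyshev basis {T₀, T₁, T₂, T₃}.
(-1/2)T₀ + (-1/4)T₁ + (1/2)T₂ + (1/4)T₃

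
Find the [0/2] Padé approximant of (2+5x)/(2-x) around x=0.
1/(15*x**2/2 - 3*x + 1)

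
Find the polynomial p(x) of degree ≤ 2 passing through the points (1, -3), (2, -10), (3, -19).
-x**2 - 4*x + 2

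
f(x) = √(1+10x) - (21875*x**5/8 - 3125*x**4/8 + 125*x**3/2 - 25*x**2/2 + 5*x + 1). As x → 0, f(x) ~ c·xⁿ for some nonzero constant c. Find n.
6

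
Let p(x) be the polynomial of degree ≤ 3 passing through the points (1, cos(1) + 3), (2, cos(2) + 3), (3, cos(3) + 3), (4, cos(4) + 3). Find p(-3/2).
385*cos(3)/16 + 3 - 105*cos(4)/16 + 231*cos(1)/16 - 495*cos(2)/16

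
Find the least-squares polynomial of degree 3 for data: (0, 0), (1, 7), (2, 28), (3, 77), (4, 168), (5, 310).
10/63 + (1139/378)x + (325/252)x² + (227/108)x³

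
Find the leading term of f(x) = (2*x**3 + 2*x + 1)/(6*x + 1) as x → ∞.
x**2/3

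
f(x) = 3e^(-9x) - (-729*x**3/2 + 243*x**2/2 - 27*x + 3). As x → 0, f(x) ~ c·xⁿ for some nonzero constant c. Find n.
4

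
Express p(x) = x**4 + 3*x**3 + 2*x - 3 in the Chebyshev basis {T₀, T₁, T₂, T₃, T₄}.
(-21/8)T₀ + (17/4)T₁ + (1/2)T₂ + (3/4)T₃ + (1/8)T₄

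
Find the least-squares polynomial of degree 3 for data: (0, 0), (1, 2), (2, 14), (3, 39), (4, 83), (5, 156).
-31/126 + (871/756)x + (7/9)x² + (113/108)x³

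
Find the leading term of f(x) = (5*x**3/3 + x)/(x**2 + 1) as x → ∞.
5*x/3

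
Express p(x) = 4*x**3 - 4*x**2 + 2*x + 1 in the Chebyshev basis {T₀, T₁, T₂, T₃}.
-T₀ + (5)T₁ + (-2)T₂ + T₃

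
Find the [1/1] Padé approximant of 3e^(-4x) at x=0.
(3 - 6*x)/(2*x + 1)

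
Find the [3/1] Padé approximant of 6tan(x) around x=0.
2*x*(x**2 + 3)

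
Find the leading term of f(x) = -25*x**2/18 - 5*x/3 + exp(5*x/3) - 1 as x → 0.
125*x**3/162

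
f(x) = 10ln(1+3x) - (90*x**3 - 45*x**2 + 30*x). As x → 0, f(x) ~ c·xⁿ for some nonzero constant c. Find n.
4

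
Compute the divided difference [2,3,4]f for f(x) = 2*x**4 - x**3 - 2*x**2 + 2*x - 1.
99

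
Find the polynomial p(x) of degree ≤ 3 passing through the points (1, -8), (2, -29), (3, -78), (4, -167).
-2*x**3 - 2*x**2 - x - 3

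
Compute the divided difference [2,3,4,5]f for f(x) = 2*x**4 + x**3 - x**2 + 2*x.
29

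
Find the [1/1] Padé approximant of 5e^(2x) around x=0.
(5*x + 5)/(1 - x)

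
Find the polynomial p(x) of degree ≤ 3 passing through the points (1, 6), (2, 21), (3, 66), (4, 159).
3*x**3 - 3*x**2 + 3*x + 3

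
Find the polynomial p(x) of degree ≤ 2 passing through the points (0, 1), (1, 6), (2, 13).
x**2 + 4*x + 1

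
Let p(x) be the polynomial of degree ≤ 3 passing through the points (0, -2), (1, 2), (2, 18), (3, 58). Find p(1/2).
-3/4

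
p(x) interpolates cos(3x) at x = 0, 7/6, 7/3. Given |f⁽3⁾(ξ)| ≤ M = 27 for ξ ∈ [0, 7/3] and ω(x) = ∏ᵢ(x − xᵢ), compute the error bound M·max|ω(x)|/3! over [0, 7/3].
343*sqrt(3)/216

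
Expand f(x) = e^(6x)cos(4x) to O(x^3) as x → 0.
1 + 6*x + 10*x**2 + O(x**3)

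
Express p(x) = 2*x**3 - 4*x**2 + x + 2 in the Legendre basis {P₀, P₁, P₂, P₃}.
(2/3)P₀ + (11/5)P₁ + (-8/3)P₂ + (4/5)P₃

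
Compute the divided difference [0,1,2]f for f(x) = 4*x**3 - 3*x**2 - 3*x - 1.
9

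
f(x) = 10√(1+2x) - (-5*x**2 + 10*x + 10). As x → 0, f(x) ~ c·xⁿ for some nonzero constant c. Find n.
3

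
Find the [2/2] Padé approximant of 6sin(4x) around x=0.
24*x/(8*x**2/3 + 1)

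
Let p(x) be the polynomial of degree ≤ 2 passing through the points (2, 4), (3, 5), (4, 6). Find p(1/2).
5/2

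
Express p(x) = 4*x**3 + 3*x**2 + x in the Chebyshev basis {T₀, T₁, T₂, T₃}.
(3/2)T₀ + (4)T₁ + (3/2)T₂ + T₃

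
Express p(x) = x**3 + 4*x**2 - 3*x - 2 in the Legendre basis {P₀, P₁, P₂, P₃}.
(-2/3)P₀ + (-12/5)P₁ + (8/3)P₂ + (2/5)P₃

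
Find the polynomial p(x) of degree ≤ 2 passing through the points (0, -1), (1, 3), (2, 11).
2*x**2 + 2*x - 1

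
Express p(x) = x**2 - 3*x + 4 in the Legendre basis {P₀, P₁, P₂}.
(13/3)P₀ + (-3)P₁ + (2/3)P₂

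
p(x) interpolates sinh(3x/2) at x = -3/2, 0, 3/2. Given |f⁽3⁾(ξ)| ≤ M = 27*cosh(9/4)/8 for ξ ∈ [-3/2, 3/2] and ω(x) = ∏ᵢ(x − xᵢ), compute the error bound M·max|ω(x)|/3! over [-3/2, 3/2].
27*sqrt(3)*cosh(9/4)/64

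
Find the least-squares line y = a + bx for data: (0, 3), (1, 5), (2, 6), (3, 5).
a = 37/10, b = 7/10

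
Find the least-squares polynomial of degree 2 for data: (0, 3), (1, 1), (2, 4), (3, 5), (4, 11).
14/5 + (-2)x + x²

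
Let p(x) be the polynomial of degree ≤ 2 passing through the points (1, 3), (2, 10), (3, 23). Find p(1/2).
7/4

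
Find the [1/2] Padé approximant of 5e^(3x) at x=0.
(5*x + 5)/(3*x**2/2 - 2*x + 1)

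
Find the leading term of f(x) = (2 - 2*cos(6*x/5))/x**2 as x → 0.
36/25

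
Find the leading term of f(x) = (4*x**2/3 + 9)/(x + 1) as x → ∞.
4*x/3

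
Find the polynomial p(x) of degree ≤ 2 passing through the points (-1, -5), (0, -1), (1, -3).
-3*x**2 + x - 1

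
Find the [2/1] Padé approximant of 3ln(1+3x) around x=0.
9*x*(x + 2)/(2*(2*x + 1))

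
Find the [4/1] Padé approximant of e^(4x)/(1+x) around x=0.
(224*x**4/225 + 32*x**3/15 + 72*x**2/25 + 172*x/75 + 1)/(1 - 53*x/75)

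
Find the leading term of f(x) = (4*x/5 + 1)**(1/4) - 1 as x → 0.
x/5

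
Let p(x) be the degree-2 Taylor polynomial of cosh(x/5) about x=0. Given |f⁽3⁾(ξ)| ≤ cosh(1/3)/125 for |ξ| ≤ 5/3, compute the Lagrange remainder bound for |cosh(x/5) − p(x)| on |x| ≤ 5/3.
cosh(1/3)/162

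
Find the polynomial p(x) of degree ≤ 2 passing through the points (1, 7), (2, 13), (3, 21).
x**2 + 3*x + 3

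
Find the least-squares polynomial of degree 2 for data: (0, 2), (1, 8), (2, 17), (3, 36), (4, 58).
11/5 + (2)x + (3)x²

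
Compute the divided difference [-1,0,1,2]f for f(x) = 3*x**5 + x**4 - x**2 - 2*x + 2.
17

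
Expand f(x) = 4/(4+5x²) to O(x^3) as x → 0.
1 - 5*x**2/4 + O(x**3)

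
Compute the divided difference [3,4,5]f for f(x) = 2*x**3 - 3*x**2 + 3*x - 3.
21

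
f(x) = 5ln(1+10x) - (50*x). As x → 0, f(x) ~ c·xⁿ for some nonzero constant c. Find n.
2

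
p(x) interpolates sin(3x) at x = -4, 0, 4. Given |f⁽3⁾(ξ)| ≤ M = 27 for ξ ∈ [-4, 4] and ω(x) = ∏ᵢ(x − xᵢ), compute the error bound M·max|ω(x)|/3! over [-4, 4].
64*sqrt(3)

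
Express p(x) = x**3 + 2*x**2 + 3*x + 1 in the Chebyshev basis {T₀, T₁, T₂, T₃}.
(2)T₀ + (15/4)T₁ + T₂ + (1/4)T₃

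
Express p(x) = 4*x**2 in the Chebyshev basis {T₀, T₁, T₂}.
(2)T₀ + (2)T₂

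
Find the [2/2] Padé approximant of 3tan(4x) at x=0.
12*x/(1 - 16*x**2/3)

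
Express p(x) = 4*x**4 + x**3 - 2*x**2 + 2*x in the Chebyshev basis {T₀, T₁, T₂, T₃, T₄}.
(1/2)T₀ + (11/4)T₁ + T₂ + (1/4)T₃ + (1/2)T₄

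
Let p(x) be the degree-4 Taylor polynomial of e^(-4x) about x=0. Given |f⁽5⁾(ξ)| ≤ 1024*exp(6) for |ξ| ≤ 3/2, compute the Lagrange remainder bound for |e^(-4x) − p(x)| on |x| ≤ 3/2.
324*exp(6)/5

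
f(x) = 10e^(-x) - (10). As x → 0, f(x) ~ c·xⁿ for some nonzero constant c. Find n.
1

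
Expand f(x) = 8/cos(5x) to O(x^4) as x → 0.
8 + 100*x**2 + O(x**4)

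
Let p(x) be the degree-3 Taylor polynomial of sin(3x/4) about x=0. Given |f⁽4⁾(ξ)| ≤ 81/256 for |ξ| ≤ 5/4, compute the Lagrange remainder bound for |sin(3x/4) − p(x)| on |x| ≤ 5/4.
16875/524288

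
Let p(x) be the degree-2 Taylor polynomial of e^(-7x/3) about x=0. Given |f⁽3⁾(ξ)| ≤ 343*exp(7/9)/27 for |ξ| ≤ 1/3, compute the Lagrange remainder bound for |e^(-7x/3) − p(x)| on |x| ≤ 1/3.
343*exp(7/9)/4374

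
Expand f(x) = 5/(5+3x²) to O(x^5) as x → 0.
1 - 3*x**2/5 + 9*x**4/25 + O(x**5)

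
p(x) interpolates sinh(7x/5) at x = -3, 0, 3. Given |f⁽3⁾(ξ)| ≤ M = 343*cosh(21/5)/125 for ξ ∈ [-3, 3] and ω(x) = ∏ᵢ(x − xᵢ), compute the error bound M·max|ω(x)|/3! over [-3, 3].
343*sqrt(3)*cosh(21/5)/125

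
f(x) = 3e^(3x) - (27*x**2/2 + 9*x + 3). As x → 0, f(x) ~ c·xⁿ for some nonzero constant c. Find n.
3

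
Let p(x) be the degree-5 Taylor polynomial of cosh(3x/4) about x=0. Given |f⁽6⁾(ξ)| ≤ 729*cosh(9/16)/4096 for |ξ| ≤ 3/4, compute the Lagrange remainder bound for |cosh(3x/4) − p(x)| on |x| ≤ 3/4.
59049*cosh(9/16)/1342177280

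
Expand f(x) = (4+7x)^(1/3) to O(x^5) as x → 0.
2**(2/3) + 7*2**(2/3)*x/12 - 49*2**(2/3)*x**2/144 + 1715*2**(2/3)*x**3/5184 - 12005*2**(2/3)*x**4/31104 + O(x**5)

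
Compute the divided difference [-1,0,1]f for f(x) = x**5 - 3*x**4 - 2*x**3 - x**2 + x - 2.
-4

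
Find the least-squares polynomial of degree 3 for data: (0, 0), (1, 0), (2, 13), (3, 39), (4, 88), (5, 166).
-17/63 + (-326/189)x + (239/126)x² + (55/54)x³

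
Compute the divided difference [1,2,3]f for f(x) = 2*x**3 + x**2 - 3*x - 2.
13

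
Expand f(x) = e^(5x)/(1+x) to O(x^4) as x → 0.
1 + 4*x + 17*x**2/2 + 37*x**3/3 + O(x**4)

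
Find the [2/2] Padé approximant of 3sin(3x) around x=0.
9*x/(3*x**2/2 + 1)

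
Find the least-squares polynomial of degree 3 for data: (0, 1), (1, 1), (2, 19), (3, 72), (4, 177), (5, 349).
67/63 + (-755/189)x + (64/63)x² + (74/27)x³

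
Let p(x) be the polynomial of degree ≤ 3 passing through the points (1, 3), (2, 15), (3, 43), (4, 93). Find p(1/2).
9/8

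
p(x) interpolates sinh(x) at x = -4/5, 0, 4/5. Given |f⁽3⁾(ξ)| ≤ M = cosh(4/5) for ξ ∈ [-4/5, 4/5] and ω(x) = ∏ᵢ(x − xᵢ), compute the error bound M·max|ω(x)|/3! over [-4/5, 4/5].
64*sqrt(3)*cosh(4/5)/3375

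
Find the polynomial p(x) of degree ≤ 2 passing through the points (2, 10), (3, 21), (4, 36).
2*x**2 + x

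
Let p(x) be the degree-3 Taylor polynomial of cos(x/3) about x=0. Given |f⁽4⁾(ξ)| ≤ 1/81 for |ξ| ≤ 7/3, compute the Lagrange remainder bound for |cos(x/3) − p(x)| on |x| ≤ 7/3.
2401/157464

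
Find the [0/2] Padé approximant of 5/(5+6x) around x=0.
1/(6*x/5 + 1)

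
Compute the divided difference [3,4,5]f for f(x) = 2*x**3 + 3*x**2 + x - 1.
27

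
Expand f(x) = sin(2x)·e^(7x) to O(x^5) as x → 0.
2*x + 14*x**2 + 143*x**3/3 + 105*x**4 + O(x**5)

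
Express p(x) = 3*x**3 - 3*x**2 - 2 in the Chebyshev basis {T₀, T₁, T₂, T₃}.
(-7/2)T₀ + (9/4)T₁ + (-3/2)T₂ + (3/4)T₃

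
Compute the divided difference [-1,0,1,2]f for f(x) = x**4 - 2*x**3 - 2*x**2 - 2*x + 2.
0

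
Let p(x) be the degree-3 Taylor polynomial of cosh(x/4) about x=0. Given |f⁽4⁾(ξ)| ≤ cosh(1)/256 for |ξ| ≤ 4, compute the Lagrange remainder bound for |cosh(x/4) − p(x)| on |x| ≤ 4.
cosh(1)/24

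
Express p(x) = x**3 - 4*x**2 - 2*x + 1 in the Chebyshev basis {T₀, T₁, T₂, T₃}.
-T₀ + (-5/4)T₁ + (-2)T₂ + (1/4)T₃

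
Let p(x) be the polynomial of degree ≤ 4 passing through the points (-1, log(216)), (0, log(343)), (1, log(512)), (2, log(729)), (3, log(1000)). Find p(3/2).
log(576*15**(113/128)*2**(9/32)*7**(17/32)/35)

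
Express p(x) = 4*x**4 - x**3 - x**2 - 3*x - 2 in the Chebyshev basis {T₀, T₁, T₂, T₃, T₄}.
-T₀ + (-15/4)T₁ + (3/2)T₂ + (-1/4)T₃ + (1/2)T₄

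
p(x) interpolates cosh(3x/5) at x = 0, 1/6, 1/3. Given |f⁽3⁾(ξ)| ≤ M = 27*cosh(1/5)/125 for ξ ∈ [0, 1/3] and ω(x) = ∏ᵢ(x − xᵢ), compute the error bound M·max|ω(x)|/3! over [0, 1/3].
sqrt(3)*cosh(1/5)/27000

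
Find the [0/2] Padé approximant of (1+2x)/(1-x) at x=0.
1/(6*x**2 - 3*x + 1)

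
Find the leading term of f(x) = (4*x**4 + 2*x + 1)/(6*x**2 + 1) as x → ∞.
2*x**2/3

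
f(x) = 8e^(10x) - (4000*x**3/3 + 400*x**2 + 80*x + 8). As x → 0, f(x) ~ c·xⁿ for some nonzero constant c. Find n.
4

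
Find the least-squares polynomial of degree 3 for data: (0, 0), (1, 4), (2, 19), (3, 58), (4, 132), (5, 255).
-1/63 + (985/378)x + (-163/252)x² + (223/108)x³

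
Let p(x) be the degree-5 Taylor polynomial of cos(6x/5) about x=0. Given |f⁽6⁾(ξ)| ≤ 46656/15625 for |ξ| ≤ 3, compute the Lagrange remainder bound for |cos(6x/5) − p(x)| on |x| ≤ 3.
236196/78125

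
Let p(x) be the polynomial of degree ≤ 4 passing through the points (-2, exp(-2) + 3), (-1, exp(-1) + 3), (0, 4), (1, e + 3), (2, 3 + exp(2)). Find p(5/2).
(-420*exp(3) - 180*e + 35 + 762*exp(2) + 315*exp(4))*exp(-2)/128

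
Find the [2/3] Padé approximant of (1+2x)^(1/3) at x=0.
(14*x**2/9 + 8*x/3 + 1)/(-4*x**3/81 + 2*x**2/3 + 2*x + 1)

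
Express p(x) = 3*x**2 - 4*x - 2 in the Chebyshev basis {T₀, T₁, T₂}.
(-1/2)T₀ + (-4)T₁ + (3/2)T₂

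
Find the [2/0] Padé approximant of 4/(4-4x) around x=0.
x**2 + x + 1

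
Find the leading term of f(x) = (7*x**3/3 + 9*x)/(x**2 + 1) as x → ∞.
7*x/3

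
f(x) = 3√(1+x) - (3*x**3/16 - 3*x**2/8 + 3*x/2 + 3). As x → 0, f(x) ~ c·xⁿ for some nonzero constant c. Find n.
4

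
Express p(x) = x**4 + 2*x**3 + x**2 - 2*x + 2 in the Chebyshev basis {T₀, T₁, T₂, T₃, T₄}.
(23/8)T₀ + (-1/2)T₁ + T₂ + (1/2)T₃ + (1/8)T₄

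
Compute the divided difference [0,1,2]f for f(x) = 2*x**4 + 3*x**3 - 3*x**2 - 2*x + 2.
20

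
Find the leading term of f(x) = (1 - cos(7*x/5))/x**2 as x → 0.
49/50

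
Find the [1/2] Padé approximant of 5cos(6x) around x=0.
5/(18*x**2 + 1)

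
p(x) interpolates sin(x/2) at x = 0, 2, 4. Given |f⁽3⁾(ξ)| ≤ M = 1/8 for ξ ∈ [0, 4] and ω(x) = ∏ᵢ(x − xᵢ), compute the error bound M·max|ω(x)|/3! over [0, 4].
sqrt(3)/27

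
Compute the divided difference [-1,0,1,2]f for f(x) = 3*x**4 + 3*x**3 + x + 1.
9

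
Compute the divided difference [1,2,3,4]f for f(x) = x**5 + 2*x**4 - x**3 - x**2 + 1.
84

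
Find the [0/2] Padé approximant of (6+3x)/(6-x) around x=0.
1/(x**2/3 - 2*x/3 + 1)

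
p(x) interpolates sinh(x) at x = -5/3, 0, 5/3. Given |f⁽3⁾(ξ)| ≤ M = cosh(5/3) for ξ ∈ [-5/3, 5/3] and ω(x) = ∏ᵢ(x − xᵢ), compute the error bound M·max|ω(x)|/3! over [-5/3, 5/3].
125*sqrt(3)*cosh(5/3)/729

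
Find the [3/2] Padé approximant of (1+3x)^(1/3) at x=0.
(7*x**3/15 + 21*x**2/5 + 21*x/5 + 1)/(2*x**2 + 16*x/5 + 1)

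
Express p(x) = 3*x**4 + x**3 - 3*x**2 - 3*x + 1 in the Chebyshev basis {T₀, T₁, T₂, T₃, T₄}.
(5/8)T₀ + (-9/4)T₁ + (1/4)T₃ + (3/8)T₄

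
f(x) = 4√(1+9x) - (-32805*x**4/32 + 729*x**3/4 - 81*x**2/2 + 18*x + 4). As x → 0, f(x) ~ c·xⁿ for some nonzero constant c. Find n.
5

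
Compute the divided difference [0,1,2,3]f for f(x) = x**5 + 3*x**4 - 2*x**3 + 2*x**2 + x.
41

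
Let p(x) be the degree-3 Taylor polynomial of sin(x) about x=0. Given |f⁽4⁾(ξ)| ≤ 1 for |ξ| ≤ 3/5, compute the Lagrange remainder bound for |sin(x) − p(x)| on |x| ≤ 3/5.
27/5000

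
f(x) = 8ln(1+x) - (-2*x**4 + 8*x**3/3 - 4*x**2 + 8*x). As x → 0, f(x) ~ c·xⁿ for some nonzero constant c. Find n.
5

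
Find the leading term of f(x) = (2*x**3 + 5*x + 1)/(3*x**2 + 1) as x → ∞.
2*x/3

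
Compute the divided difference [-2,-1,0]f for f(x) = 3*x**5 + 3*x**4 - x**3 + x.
-21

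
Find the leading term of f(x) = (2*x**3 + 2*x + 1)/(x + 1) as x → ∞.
2*x**2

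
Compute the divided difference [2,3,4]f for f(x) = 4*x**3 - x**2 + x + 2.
35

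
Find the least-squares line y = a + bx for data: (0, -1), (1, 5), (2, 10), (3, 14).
a = -1/2, b = 5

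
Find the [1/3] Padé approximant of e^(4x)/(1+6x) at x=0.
(10*x/7 + 1)/(304*x**3/21 - 92*x**2/7 + 24*x/7 + 1)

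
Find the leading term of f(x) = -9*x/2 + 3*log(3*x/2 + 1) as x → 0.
-27*x**2/8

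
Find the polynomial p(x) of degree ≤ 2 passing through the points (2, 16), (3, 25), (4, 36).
x**2 + 4*x + 4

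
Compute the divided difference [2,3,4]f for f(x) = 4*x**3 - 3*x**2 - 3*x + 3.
33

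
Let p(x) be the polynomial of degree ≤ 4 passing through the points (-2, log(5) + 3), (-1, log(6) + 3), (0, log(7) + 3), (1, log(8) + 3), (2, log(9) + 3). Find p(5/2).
log(1323*2**(3/4)*3**(33/64)*5**(35/128)*7**(61/64)/4096) + 3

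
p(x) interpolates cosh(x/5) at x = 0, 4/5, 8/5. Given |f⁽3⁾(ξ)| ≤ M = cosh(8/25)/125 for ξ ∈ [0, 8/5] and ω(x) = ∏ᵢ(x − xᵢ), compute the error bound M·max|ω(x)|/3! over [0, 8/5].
64*sqrt(3)*cosh(8/25)/421875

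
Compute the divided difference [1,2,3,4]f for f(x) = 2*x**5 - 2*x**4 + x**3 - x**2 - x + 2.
111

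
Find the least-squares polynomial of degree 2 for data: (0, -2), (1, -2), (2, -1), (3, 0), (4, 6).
-59/35 + (-57/35)x + (6/7)x²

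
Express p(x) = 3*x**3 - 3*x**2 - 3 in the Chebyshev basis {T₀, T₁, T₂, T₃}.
(-9/2)T₀ + (9/4)T₁ + (-3/2)T₂ + (3/4)T₃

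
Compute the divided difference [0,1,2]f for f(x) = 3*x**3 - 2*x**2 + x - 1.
7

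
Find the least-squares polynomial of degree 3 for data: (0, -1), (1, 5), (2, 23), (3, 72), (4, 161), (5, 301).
-2/3 + (113/126)x + (34/21)x² + (37/18)x³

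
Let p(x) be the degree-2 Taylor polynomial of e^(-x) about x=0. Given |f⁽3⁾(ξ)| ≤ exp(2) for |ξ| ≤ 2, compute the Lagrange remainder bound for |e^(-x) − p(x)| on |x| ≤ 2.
4*exp(2)/3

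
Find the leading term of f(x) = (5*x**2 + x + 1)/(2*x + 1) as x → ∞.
5*x/2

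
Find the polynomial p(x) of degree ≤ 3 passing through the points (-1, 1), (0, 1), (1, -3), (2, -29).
-3*x**3 - 2*x**2 + x + 1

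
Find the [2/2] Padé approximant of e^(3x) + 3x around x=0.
(15*x**2/4 + 6*x + 1)/(1 - 3*x**2/4)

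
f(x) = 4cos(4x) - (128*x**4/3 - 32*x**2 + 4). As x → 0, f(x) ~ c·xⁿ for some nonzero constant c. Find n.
6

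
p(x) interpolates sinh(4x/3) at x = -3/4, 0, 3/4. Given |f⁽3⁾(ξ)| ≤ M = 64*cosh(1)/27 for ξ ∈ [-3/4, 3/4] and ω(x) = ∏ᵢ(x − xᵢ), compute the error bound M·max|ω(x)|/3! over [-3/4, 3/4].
sqrt(3)*cosh(1)/27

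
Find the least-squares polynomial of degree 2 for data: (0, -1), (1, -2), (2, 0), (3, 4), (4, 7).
-48/35 + (-23/35)x + (5/7)x²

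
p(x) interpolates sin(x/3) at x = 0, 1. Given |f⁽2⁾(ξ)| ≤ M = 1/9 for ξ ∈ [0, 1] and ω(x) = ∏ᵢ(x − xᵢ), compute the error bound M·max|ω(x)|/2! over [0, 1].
1/72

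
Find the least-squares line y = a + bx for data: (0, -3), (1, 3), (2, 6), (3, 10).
a = -23/10, b = 21/5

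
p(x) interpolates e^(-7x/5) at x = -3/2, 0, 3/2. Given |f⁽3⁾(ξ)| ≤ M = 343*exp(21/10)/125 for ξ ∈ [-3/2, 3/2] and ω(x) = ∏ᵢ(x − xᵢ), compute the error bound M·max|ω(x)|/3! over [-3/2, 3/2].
343*sqrt(3)*exp(21/10)/1000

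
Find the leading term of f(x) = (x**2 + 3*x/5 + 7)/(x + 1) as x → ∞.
x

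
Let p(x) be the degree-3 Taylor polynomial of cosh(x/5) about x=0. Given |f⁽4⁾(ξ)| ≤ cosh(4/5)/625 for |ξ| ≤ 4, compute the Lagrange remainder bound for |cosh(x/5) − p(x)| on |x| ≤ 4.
32*cosh(4/5)/1875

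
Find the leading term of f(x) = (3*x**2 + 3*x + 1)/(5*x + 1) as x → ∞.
3*x/5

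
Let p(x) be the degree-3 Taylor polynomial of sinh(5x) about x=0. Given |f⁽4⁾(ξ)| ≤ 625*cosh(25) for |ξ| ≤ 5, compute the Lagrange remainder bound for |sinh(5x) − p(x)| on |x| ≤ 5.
390625*cosh(25)/24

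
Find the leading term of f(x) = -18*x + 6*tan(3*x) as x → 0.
54*x**3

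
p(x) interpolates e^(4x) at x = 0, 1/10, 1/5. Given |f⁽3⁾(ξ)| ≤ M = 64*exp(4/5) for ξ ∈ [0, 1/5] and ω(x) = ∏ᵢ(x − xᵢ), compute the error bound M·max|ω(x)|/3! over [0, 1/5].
8*sqrt(3)*exp(4/5)/3375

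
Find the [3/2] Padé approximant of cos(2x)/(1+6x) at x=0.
(206*x**3/17 - 103*x**2/51 - 6*x + 1)/(1 - 1837*x**2/51)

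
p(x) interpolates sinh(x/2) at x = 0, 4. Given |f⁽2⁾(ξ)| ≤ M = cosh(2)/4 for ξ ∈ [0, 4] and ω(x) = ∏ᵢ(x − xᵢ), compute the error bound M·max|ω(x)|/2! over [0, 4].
cosh(2)/2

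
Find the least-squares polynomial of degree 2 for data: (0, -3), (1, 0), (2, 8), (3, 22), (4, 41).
-104/35 + (1/7)x + (19/7)x²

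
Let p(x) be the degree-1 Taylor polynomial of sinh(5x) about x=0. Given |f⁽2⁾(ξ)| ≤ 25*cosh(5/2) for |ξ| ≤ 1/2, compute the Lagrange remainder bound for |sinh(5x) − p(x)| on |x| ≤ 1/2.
25*cosh(5/2)/8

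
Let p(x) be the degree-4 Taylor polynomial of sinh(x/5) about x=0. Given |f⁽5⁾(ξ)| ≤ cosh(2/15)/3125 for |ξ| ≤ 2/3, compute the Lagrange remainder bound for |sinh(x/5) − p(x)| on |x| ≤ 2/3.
4*cosh(2/15)/11390625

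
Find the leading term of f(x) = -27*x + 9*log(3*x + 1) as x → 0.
-81*x**2/2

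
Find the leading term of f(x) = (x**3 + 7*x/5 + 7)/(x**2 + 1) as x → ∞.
x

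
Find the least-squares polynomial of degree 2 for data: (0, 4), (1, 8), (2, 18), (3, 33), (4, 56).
29/7 + (43/70)x + (43/14)x²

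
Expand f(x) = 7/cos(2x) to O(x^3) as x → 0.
7 + 14*x**2 + O(x**3)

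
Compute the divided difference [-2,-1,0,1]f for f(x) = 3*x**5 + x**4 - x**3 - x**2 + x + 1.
12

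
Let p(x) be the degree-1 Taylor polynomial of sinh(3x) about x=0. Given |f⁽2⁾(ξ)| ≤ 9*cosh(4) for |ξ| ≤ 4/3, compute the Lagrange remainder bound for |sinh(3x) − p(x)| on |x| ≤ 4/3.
8*cosh(4)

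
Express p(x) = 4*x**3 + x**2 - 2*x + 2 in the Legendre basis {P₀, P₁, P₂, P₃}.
(7/3)P₀ + (2/5)P₁ + (2/3)P₂ + (8/5)P₃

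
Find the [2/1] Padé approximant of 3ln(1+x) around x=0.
x*(x + 6)/(2*(2*x/3 + 1))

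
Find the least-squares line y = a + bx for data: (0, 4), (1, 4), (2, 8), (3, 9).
a = 17/5, b = 19/10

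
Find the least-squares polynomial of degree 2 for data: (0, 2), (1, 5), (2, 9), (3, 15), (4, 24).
11/5 + (7/5)x + x²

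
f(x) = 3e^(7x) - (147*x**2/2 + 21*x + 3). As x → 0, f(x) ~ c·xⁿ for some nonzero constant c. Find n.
3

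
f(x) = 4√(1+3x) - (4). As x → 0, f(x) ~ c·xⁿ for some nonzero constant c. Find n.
1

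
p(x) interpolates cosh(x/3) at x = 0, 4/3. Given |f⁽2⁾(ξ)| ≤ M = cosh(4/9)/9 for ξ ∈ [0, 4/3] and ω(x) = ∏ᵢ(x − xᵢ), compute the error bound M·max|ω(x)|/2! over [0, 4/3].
2*cosh(4/9)/81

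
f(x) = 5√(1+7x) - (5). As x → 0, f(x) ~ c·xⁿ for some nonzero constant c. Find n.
1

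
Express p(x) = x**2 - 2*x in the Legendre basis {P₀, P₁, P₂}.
(1/3)P₀ + (-2)P₁ + (2/3)P₂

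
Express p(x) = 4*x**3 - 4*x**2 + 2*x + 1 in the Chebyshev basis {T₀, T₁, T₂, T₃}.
-T₀ + (5)T₁ + (-2)T₂ + T₃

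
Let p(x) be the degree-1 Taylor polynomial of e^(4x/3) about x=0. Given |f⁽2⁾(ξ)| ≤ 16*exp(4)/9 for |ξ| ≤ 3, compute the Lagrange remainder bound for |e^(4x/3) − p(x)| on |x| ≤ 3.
8*exp(4)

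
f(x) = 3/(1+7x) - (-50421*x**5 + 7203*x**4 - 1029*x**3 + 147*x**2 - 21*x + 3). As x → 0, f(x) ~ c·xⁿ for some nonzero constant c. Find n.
6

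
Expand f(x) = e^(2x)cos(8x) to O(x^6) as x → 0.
1 + 2*x - 30*x**2 - 188*x**3/3 + 322*x**4/3 + 4484*x**5/15 + O(x**6)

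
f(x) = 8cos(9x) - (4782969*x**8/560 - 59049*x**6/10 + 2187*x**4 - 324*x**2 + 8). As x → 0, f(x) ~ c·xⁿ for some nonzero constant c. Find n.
10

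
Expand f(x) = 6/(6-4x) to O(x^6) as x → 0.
1 + 2*x/3 + 4*x**2/9 + 8*x**3/27 + 16*x**4/81 + 32*x**5/243 + O(x**6)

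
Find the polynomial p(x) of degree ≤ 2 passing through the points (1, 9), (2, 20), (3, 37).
3*x**2 + 2*x + 4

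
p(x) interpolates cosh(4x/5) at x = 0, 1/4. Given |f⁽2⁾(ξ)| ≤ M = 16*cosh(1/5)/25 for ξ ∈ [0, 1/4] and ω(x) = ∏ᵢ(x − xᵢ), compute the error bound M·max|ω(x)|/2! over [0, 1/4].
cosh(1/5)/200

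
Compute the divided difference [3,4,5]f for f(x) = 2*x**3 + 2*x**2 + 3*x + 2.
26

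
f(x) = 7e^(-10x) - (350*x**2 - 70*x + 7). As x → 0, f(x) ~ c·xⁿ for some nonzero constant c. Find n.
3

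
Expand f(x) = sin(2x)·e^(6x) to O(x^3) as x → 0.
2*x + 12*x**2 + O(x**3)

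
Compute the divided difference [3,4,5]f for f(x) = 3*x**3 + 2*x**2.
38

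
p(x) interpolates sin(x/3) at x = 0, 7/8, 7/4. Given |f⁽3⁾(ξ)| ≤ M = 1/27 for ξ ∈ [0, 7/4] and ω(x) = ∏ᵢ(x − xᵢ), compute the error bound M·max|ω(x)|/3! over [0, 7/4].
343*sqrt(3)/373248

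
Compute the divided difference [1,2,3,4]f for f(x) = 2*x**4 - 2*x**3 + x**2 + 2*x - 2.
18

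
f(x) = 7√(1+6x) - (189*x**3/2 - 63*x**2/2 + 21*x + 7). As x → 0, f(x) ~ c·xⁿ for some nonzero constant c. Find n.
4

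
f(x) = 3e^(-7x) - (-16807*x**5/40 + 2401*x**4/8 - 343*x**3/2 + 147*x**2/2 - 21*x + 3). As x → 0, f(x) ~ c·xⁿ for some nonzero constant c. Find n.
6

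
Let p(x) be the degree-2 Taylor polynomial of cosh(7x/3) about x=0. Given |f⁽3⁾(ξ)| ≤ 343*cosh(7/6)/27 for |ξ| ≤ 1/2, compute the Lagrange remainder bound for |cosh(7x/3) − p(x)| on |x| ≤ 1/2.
343*cosh(7/6)/1296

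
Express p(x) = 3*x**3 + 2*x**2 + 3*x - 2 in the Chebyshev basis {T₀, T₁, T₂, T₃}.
-T₀ + (21/4)T₁ + T₂ + (3/4)T₃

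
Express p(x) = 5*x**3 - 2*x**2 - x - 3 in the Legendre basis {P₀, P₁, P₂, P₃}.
(-11/3)P₀ + (2)P₁ + (-4/3)P₂ + (2)P₃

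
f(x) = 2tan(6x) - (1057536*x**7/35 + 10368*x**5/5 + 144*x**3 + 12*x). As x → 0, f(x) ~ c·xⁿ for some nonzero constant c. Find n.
9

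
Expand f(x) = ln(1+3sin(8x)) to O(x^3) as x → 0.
24*x - 288*x**2 + O(x**3)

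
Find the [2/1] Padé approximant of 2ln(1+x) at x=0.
x*(x + 6)/(3*(2*x/3 + 1))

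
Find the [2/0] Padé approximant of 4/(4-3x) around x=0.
9*x**2/16 + 3*x/4 + 1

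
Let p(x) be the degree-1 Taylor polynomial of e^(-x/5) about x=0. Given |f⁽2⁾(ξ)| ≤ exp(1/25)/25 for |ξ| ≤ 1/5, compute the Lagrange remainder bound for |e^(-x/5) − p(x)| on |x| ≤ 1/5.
exp(1/25)/1250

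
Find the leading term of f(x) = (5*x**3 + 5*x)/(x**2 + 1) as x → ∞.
5*x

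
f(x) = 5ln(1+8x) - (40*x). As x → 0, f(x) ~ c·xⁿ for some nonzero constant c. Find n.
2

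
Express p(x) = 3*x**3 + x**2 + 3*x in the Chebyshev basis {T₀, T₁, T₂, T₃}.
(1/2)T₀ + (21/4)T₁ + (1/2)T₂ + (3/4)T₃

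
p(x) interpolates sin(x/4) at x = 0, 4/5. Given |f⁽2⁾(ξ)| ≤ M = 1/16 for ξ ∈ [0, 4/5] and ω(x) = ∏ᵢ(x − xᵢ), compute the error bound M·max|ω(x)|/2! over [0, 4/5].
1/200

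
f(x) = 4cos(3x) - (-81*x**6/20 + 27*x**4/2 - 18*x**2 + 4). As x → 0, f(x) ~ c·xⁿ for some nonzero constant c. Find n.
8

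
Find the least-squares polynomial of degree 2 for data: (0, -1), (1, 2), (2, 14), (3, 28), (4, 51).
-6/5 + x + (3)x²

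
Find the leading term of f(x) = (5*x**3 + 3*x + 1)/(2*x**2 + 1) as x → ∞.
5*x/2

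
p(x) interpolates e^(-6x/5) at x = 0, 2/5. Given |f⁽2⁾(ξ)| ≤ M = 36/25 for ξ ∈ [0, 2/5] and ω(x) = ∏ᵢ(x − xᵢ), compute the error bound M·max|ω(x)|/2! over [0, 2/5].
18/625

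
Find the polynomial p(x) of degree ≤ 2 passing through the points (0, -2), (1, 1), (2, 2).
-x**2 + 4*x - 2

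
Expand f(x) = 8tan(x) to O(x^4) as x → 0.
8*x + 8*x**3/3 + O(x**4)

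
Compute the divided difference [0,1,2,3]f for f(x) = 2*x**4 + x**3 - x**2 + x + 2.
13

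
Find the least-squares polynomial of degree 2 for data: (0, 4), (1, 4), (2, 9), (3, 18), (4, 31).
136/35 + (-62/35)x + (15/7)x²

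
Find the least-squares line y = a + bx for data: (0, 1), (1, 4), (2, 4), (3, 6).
a = 3/2, b = 3/2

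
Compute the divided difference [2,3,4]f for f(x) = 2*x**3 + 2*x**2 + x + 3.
20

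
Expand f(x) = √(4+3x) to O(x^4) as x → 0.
2 + 3*x/4 - 9*x**2/64 + 27*x**3/512 + O(x**4)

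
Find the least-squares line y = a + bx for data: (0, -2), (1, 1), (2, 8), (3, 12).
a = -13/5, b = 49/10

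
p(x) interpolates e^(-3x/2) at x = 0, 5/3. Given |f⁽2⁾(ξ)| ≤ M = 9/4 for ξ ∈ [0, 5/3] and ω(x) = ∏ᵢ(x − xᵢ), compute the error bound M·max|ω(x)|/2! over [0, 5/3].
25/32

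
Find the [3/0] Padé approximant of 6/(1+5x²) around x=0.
6 - 30*x**2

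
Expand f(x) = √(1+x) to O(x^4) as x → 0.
1 + x/2 - x**2/8 + x**3/16 + O(x**4)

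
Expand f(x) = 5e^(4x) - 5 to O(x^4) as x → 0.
20*x + 40*x**2 + 160*x**3/3 + O(x**4)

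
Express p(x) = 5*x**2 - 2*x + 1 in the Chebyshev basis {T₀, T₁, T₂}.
(7/2)T₀ + (-2)T₁ + (5/2)T₂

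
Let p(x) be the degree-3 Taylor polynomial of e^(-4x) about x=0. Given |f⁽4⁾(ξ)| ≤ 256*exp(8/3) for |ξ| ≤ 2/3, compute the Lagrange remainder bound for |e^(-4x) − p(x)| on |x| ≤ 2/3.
512*exp(8/3)/243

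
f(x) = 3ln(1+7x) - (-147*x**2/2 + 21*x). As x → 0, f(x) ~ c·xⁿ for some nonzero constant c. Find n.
3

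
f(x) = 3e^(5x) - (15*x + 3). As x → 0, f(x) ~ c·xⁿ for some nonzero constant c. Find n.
2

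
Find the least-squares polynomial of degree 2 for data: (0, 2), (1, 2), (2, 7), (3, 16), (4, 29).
66/35 + (-62/35)x + (15/7)x²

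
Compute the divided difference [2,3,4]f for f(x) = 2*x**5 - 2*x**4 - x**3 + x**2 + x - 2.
452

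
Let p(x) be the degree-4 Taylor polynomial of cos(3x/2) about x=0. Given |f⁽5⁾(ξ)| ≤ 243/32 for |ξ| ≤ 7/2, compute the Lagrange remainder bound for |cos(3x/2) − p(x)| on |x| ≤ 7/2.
1361367/40960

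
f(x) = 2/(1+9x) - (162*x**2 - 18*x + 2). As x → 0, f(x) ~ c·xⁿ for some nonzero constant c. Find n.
3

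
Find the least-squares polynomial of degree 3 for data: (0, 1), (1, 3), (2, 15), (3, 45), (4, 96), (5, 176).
131/126 + (-1307/756)x + (91/36)x² + (26/27)x³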